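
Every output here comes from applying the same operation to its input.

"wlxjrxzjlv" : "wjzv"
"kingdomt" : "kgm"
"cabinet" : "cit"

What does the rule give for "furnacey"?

fne

The transformation: keep one character in every 3, starting at position 1 (positions 1st, 4th, 7th, ...).
So "furnacey" becomes "fne".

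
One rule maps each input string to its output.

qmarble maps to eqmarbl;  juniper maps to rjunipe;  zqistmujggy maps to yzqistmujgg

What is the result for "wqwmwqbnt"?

twqwmwqbn

Rule — move the last character to the front.
"wqwmwqbnt" → "twqwmwqbn".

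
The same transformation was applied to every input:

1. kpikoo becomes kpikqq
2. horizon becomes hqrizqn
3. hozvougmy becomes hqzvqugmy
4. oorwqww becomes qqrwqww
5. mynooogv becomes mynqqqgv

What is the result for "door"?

dqqr

Looking at the pairs, the operation is to replace every "o" with "q".
So "door" becomes "dqqr".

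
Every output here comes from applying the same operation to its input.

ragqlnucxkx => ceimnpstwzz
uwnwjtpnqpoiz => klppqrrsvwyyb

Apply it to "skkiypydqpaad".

Looking at the pairs, the operation is to sort the characters into alphabetical order, then shift every letter 2 places forward in the alphabet (wrapping around).
Starting from "skkiypydqpaad": after the first operation, "aaddikkppqsyy"; after the second, "ccffkmmrrsuaa".

ccffkmmrrsuaa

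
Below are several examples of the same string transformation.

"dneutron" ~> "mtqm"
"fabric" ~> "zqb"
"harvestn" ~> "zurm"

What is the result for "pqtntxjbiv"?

pmwau

Looking at the pairs, the operation is to shift every letter 1 place backward in the alphabet (wrapping around), then keep every other character starting from the second (positions 2nd, 4th, 6th, ...).
Applying both steps to "pqtntxjbiv": "opsmswiahu", then "pmwau".
(Check on "fabric": → "ezaqhb" → "zqb" ✓)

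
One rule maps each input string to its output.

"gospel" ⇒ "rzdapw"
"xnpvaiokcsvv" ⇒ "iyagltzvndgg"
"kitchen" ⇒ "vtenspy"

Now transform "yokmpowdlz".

jzvxazhowk

Rule — shift every letter 11 places forward in the alphabet (wrapping around).
Applying that to "yokmpowdlz" gives "jzvxazhowk".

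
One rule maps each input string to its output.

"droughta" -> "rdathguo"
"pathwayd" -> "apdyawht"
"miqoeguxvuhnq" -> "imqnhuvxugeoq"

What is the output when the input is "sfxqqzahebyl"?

Rule — reverse the string, then move the last 2 characters to the front (rotate right by 2).
For "sfxqqzahebyl", step one produces "lybehazqqxfs"; step two turns that into "fslybehazqqx".
(Check on "pathwayd": → "dyawhtap" → "apdyawht" ✓)

fslybehazqqx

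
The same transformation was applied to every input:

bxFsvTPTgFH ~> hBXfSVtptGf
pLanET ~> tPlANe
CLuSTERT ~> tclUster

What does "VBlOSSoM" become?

Looking at the pairs, the operation is to move the last character to the front, then flip the case of every letter.
For "VBlOSSoM", step one produces "MVBlOSSo"; step two turns that into "mvbLossO".

mvbLossO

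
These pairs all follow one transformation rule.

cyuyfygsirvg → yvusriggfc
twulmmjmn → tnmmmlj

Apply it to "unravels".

srnlea

The transformation: sort the characters into reverse alphabetical order, then delete the first 2 characters.
"unravels" → "vusrnlea" → "srnlea".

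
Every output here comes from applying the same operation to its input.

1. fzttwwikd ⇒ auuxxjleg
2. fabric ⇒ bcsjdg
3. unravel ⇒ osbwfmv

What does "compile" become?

pnqjmfd

Rule — move the first character to the end, then shift every letter 1 place forward in the alphabet (wrapping around).
Applying both steps to "compile": "ompilec", then "pnqjmfd".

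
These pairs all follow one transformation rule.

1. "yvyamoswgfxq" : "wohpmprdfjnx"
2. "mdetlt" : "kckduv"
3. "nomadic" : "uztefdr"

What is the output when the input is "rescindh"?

euyivjtz

Looking at the pairs, the operation is to shift every letter 9 places backward in the alphabet (wrapping around), then move the last 3 characters to the front (rotate right by 3).
On "rescindh": the first step gives "ivjtzeuy", and the second then gives "euyivjtz".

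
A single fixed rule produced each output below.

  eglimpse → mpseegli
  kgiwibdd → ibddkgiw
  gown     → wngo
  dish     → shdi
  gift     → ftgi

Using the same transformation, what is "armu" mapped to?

muar

In each case the input is transformed by: swap the front and back halves of the string.
Doing the same to "armu": "muar".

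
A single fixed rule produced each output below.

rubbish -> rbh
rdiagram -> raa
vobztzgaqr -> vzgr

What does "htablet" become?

The pattern: keep one character in every 3, starting at position 1 (positions 1st, 4th, 7th, ...).
For "htablet" the result is "hbt".

hbt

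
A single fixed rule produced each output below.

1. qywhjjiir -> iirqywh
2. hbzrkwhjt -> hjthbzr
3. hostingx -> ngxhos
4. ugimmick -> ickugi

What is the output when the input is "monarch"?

What's happening: move the last 3 characters to the front (rotate right by 3), then delete the last 2 characters.
For "monarch", step one produces "rchmona"; step two turns that into "rchmo".

rchmo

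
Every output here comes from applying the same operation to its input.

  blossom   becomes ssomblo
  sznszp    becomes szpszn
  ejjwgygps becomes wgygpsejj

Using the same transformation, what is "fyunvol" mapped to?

What's happening: move the first 3 characters to the end (rotate left by 3).
On "fyunvol" that produces "nvolfyu".

nvolfyu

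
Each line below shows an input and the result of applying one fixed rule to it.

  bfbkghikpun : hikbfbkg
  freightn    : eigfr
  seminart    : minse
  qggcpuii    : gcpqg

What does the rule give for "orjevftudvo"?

Looking at the pairs, the operation is to delete the last 3 characters, then move the last 3 characters to the front (rotate right by 3).
"orjevftudvo" → "orjevftu" → "ftuorjev".

ftuorjev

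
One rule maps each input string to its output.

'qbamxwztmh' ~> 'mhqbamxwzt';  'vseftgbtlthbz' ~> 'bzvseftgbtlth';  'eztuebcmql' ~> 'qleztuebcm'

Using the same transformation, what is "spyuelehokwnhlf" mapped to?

lfspyuelehokwnh

Rule — move the last 2 characters to the front (rotate right by 2).
For "spyuelehokwnhlf" the result is "lfspyuelehokwnh".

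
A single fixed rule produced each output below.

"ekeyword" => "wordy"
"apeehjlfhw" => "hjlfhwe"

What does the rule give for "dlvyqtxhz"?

qtxhzy

Each output is the input with this applied: delete the first 3 characters, then move the first character to the end.
For "dlvyqtxhz" the result is "qtxhzy".
(Check on "apeehjlfhw": → "ehjlfhw" → "hjlfhwe" ✓)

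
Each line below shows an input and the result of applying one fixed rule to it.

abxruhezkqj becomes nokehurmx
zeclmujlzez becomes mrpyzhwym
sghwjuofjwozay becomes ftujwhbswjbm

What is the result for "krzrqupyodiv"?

In each case the input is transformed by: shift every letter 13 places forward in the alphabet (wrapping around) — i.e. ROT13, then delete the last 2 characters.
For "krzrqupyodiv", step one produces "xemedhclbqvi"; step two turns that into "xemedhclbq".

xemedhclbq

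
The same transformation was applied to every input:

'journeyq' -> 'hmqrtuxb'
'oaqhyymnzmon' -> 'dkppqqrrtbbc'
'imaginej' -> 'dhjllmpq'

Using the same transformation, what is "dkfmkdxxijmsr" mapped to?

ggilmnnppuvaa

Each output is the input with this applied: sort the characters into alphabetical order, then shift every letter 3 places forward in the alphabet (wrapping around).
Starting from "dkfmkdxxijmsr": after the first operation, "ddfijkkmmrsxx"; after the second, "ggilmnnppuvaa".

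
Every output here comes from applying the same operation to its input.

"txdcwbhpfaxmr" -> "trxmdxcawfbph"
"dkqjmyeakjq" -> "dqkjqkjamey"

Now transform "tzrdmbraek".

tkzeradrmb

Rule — take characters alternately from the front and the back (1st, last, 2nd, 2nd-last, ...).
Applying that to "tzrdmbraek" gives "tkzeradrmb".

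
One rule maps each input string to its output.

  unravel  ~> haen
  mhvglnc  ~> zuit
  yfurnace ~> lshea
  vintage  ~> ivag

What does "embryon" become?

Looking at the pairs, the operation is to shift every letter 13 places forward in the alphabet (wrapping around) — i.e. ROT13, then delete the last 3 characters.
Working it through for "embryon": intermediate "rzoelba", final "rzoe".

rzoe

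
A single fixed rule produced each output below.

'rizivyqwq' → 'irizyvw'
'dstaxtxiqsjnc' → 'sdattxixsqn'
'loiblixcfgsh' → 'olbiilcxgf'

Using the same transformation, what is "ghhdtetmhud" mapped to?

hgdhetmtu

The pattern: swap each adjacent pair of characters (1↔2, 3↔4, ...), then delete the last 2 characters.
"ghhdtetmhud" → "hgdhetmtuhd" → "hgdhetmtu".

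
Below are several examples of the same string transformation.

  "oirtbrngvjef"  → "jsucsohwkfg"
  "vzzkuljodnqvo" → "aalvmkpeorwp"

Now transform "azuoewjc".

Each output is the input with this applied: delete the first character, then shift every letter 1 place forward in the alphabet (wrapping around).
"azuoewjc" → "avpfxkd".

avpfxkd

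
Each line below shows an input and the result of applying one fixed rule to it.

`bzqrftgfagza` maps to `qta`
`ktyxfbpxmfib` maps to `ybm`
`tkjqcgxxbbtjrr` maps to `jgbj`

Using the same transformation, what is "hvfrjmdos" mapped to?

fm

Looking at the pairs, the operation is to delete the last 2 characters, then keep one character in every 3, starting at position 3 (positions 3rd, 6th, 9th, ...).
"hvfrjmdos" → "hvfrjmd" → "fm".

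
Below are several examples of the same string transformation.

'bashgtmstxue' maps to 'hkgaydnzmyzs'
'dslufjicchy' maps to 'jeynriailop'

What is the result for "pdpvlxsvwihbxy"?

The rule is to take characters alternately from the front and the back (1st, last, 2nd, 2nd-last, ...), then shift every letter 6 places forward in the alphabet (wrapping around).
Applying both steps to "pdpvlxsvwihbxy": "pydxpbvhlixwsv", then "vejdvhbnrodcyb".

vejdvhbnrodcyb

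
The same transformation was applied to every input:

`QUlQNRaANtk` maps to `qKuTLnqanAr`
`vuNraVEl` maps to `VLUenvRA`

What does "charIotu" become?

CUHTAORi

Rule — flip the case of every letter, then take characters alternately from the front and the back (1st, last, 2nd, 2nd-last, ...).
So "charIotu" becomes "CUHTAORi".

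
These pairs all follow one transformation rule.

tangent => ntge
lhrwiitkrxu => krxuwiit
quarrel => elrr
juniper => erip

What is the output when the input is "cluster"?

Looking at the pairs, the operation is to delete the first 3 characters, then swap the front and back halves of the string.
Starting from "cluster": after the first operation, "ster"; after the second, "erst".

erst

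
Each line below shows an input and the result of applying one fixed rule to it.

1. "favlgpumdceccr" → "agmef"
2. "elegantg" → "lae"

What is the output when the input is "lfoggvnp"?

Rule — swap the first and last characters, then keep one character in every 3, starting at position 2 (positions 2nd, 5th, 8th, ...).
For "lfoggvnp", step one produces "pfoggvnl"; step two turns that into "fgl".

fgl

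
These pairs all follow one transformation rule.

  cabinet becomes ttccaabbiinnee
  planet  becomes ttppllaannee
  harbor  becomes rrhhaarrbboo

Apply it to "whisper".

rrwwhhiissppee

Rule — double every character, then move the last 2 characters to the front (rotate right by 2).
Starting from "whisper": after the first operation, "wwhhiissppeerr"; after the second, "rrwwhhiissppee".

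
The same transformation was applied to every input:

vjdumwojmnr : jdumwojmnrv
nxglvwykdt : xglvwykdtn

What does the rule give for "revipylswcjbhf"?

evipylswcjbhfr

What's happening: move the first character to the end.
"revipylswcjbhf" → "evipylswcjbhfr".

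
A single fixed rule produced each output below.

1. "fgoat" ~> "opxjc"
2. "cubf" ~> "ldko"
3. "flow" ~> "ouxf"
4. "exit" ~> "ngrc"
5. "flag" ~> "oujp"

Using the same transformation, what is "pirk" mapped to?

The rule is to shift every letter 9 places forward in the alphabet (wrapping around).
On "pirk" that produces "yrat".

yrat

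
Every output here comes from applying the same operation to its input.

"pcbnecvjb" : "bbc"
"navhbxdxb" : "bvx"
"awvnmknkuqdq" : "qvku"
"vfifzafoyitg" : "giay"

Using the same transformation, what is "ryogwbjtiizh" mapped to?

Looking at the pairs, the operation is to keep one character in every 3, starting at position 3 (positions 3rd, 6th, 9th, ...), then move the last character to the front.
For "ryogwbjtiizh", step one produces "obih"; step two turns that into "hobi".
(Check on "pcbnecvjb": → "bcb" → "bbc" ✓)

hobi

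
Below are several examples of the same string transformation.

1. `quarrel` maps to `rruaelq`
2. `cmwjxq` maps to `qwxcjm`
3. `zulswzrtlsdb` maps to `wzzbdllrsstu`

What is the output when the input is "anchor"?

norach

Each output is the input with this applied: sort the characters into alphabetical order, then move the last 3 characters to the front (rotate right by 3).
"anchor" → "achnor" → "norach".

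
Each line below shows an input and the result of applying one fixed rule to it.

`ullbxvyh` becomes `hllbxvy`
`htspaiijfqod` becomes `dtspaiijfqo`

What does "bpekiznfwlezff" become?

fpekiznfwlezf

Each output is the input with this applied: swap the first and last characters, then delete the last character.
Applying both steps to "bpekiznfwlezff": "fpekiznfwlezfb", then "fpekiznfwlezf".
(Check on "ullbxvyh": → "hllbxvyu" → "hllbxvy" ✓)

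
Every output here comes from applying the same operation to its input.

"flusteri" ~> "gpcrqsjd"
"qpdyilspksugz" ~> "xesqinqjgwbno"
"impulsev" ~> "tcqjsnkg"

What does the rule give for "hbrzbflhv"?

The pattern: reverse the string, then shift every letter 2 places backward in the alphabet (wrapping around).
For "hbrzbflhv", step one produces "vhlfbzrbh"; step two turns that into "tfjdzxpzf".

tfjdzxpzf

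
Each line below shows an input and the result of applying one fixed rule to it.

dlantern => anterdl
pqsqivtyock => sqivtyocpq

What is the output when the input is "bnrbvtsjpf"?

rbvtsjpbn

In each case the input is transformed by: delete the last character, then move the first 2 characters to the end (rotate left by 2).
"bnrbvtsjpf" → "bnrbvtsjp" → "rbvtsjpbn".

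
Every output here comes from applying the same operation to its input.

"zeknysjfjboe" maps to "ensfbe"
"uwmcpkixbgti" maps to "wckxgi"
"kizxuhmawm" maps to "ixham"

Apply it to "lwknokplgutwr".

wnkluw

Looking at the pairs, the operation is to keep every other character starting from the second (positions 2nd, 4th, 6th, ...).
Applying that to "lwknokplgutwr" gives "wnkluw".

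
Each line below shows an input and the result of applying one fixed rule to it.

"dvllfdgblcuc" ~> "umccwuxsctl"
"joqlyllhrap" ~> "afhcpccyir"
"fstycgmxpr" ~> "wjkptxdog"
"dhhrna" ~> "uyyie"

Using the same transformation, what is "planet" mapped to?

gcrev

What's happening: shift every letter 9 places backward in the alphabet (wrapping around), then delete the last character.
For "planet" the result is "gcrev".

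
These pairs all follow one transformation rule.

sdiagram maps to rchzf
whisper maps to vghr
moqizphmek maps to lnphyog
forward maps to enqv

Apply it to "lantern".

kzms

What's happening: delete the last 3 characters, then shift every letter 1 place backward in the alphabet (wrapping around).
For "lantern", step one produces "lant"; step two turns that into "kzms".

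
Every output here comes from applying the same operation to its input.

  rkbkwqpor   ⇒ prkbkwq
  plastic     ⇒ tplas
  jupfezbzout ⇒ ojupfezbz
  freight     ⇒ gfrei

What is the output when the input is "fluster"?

Looking at the pairs, the operation is to delete the last 2 characters, then move the last character to the front.
Applying both steps to "fluster": "flust", then "tflus".
(Check on "rkbkwqpor": → "rkbkwqp" → "prkbkwq" ✓)

tflus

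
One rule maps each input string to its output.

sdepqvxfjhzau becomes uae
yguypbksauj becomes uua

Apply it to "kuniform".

uoi

In each case the input is transformed by: take characters alternately from the front and the back (1st, last, 2nd, 2nd-last, ...), then keep only the vowels.
For "kuniform", step one produces "kmurnoif"; step two turns that into "uoi".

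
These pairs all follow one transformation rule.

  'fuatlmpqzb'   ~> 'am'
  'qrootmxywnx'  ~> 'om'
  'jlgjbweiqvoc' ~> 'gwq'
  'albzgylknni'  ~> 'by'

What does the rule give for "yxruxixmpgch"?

rip

Rule — keep one character in every 3, starting at position 3 (positions 3rd, 6th, 9th, ...), then delete the last character.
"yxruxixmpgch" → "riph" → "rip".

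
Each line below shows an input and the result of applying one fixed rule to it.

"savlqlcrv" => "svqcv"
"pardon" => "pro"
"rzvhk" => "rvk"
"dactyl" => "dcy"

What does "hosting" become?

hsig

The rule is to keep every other character starting from the first (positions 1st, 3rd, 5th, ...).
On "hosting" that produces "hsig".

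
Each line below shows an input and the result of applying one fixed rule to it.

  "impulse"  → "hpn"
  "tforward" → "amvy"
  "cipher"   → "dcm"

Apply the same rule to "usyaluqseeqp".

nvpnzk

What's happening: keep every other character starting from the second (positions 2nd, 4th, 6th, ...), then shift every letter 5 places backward in the alphabet (wrapping around).
On "usyaluqseeqp": the first step gives "sausep", and the second then gives "nvpnzk".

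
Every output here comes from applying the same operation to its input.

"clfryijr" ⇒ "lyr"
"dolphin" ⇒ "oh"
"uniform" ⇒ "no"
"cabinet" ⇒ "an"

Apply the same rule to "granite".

ri

The rule is to keep one character in every 3, starting at position 2 (positions 2nd, 5th, 8th, ...).
Doing the same to "granite": "ri".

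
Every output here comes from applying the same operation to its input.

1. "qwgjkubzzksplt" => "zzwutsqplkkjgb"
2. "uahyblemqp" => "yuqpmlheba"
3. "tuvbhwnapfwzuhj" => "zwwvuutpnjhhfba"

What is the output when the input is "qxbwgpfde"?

The transformation: sort the characters into reverse alphabetical order.
Doing the same to "qxbwgpfde": "xwqpgfedb".

xwqpgfedb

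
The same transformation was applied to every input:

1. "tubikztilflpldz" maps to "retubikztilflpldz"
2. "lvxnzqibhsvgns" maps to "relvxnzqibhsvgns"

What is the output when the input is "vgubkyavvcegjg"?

Each output is the input with this applied: prepend "re".
So "vgubkyavvcegjg" becomes "revgubkyavvcegjg".

revgubkyavvcegjg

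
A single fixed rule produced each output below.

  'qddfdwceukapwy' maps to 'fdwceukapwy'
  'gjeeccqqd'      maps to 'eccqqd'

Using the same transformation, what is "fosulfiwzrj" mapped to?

ulfiwzrj

The rule is to delete the first 3 characters.
For "fosulfiwzrj" the result is "ulfiwzrj".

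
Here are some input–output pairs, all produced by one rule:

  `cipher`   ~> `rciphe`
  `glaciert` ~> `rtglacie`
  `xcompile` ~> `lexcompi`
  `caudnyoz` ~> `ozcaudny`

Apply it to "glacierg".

In each case the input is transformed by: move the first 2 characters to the end (rotate left by 2), then swap the front and back halves of the string.
Applying both steps to "glacierg": "acierggl", then "rgglacie".
(Check on "xcompile": → "ompilexc" → "lexcompi" ✓)

rgglacie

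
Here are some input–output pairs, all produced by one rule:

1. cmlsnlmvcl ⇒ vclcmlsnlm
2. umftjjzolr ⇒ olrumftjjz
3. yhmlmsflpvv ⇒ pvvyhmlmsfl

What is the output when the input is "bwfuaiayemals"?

The rule is to move the last 3 characters to the front (rotate right by 3).
On "bwfuaiayemals" that produces "alsbwfuaiayem".

alsbwfuaiayem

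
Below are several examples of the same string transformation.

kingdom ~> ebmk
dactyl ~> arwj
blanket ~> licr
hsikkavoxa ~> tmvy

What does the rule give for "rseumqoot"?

ommr

What's happening: shift every letter 2 places backward in the alphabet (wrapping around), then keep only the last 4 characters.
For "rseumqoot", step one produces "pqcskommr"; step two turns that into "ommr".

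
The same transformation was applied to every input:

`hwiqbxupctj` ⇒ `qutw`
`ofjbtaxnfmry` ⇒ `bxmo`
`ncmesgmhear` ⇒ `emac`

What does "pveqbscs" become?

qcv

In each case the input is transformed by: move the first 3 characters to the end (rotate left by 3), then keep one character in every 3, starting at position 1 (positions 1st, 4th, 7th, ...).
On "pveqbscs": the first step gives "qbscspve", and the second then gives "qcv".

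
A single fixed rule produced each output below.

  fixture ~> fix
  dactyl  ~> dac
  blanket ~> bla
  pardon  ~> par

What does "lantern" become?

The pattern: keep only the first 3 characters.
For "lantern" the result is "lan".

lan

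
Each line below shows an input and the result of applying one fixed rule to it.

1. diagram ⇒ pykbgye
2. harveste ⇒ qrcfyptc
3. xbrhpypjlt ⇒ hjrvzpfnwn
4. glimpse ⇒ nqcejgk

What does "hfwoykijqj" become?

Looking at the pairs, the operation is to shift every letter 2 places backward in the alphabet (wrapping around), then move the last 3 characters to the front (rotate right by 3).
On "hfwoykijqj": the first step gives "fdumwighoh", and the second then gives "hohfdumwig".

hohfdumwig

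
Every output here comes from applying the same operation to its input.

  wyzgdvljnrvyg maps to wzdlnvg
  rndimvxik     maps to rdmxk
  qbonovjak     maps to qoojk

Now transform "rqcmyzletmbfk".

The pattern: keep every other character starting from the first (positions 1st, 3rd, 5th, ...).
Doing the same to "rqcmyzletmbfk": "rcyltbk".

rcyltbk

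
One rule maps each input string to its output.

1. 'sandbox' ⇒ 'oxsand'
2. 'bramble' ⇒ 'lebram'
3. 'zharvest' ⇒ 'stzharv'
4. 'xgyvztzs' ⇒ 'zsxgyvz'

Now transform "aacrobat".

What's happening: move the last 2 characters to the front (rotate right by 2), then delete the last character.
So "aacrobat" becomes "ataacro".
(Check on "bramble": → "lebramb" → "lebram" ✓)

ataacro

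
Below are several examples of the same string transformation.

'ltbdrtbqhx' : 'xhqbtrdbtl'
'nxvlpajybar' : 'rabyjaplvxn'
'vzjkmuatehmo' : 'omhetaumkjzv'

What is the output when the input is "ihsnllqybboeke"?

Each output is the input with this applied: reverse the string.
For "ihsnllqybboeke" the result is "ekeobbyqllnshi".

ekeobbyqllnshi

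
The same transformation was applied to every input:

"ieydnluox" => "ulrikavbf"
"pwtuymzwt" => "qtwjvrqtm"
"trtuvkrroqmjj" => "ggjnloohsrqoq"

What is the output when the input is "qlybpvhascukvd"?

ashrzpxesmyvin

Each output is the input with this applied: shift every letter 3 places backward in the alphabet (wrapping around), then reverse the string.
Working it through for "qlybpvhascukvd": intermediate "nivymsexpzrhsa", final "ashrzpxesmyvin".
(Check on "pwtuymzwt": → "mtqrvjwtq" → "qtwjvrqtm" ✓)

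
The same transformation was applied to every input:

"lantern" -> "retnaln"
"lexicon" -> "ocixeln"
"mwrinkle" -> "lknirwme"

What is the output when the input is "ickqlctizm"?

The transformation: move the last character to the front, then reverse the string.
For "ickqlctizm", step one produces "mickqlctiz"; step two turns that into "zitclqkcim".

zitclqkcim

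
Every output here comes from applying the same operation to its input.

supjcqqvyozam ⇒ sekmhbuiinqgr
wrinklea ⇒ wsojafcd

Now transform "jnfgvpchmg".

eybfxynhuz

Rule — move the last 2 characters to the front (rotate right by 2), then shift every letter 8 places backward in the alphabet (wrapping around).
Applying that to "jnfgvpchmg" gives "eybfxynhuz".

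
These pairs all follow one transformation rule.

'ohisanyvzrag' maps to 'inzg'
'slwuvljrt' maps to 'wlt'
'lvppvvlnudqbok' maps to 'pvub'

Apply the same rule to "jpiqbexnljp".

iel

Each output is the input with this applied: keep one character in every 3, starting at position 3 (positions 3rd, 6th, 9th, ...).
"jpiqbexnljp" → "iel".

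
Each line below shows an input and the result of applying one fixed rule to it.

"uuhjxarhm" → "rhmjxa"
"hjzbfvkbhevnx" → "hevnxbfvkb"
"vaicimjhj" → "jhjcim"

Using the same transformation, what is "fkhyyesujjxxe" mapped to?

jjxxeyyesu

In each case the input is transformed by: delete the first 3 characters, then swap the front and back halves of the string.
Applying that to "fkhyyesujjxxe" gives "jjxxeyyesu".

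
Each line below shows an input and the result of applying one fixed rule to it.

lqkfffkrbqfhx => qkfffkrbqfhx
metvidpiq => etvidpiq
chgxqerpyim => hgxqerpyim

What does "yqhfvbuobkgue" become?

qhfvbuobkgue

In each case the input is transformed by: delete the first character.
"yqhfvbuobkgue" → "qhfvbuobkgue".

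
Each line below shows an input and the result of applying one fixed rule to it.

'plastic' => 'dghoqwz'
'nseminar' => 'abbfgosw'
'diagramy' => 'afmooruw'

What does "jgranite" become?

bfhosuwx

Rule — shift every letter 12 places backward in the alphabet (wrapping around), then sort the characters into alphabetical order.
"jgranite" → "xufobwhs" → "bfhosuwx".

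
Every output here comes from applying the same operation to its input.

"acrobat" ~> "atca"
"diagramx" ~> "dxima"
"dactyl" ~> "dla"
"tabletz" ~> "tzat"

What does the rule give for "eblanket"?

Rule — take characters alternately from the front and the back (1st, last, 2nd, 2nd-last, ...), then delete the last 3 characters.
Working it through for "eblanket": intermediate "etbelkan", final "etbel".

etbel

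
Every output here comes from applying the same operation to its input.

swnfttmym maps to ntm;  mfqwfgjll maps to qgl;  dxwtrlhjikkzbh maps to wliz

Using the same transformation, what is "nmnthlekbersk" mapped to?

Rule — keep one character in every 3, starting at position 3 (positions 3rd, 6th, 9th, ...).
On "nmnthlekbersk" that produces "nlbs".

nlbs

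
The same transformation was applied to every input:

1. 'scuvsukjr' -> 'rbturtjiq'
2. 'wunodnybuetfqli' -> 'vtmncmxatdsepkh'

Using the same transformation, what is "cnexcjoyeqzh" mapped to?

bmdwbinxdpyg

The pattern: shift every letter 1 place backward in the alphabet (wrapping around).
For "cnexcjoyeqzh" the result is "bmdwbinxdpyg".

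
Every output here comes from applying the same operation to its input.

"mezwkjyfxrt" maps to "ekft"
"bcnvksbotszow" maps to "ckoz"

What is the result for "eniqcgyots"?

The transformation: keep one character in every 3, starting at position 2 (positions 2nd, 5th, 8th, ...).
For "eniqcgyots" the result is "nco".

nco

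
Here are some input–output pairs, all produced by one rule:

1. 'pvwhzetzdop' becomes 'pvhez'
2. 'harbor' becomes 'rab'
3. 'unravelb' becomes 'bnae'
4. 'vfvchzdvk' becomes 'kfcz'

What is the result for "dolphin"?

nop

The transformation: move the last 2 characters to the front (rotate right by 2), then keep every other character starting from the second (positions 2nd, 4th, 6th, ...).
Starting from "dolphin": after the first operation, "indolph"; after the second, "nop".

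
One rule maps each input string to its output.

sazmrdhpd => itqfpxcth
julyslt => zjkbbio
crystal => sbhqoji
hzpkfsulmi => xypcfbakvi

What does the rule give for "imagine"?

yucdqyw

Each output is the input with this applied: shift every letter 10 places backward in the alphabet (wrapping around), then take characters alternately from the front and the back (1st, last, 2nd, 2nd-last, ...).
On "imagine": the first step gives "ycqwydu", and the second then gives "yucdqyw".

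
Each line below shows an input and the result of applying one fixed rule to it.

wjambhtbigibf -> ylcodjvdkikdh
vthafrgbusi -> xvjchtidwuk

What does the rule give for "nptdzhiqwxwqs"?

prvfbjksyzysu

The pattern: shift every letter 2 places forward in the alphabet (wrapping around).
For "nptdzhiqwxwqs" the result is "prvfbjksyzysu".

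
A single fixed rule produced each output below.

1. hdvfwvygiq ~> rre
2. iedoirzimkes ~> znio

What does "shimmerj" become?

The pattern: keep one character in every 3, starting at position 3 (positions 3rd, 6th, 9th, ...), then shift every letter 4 places backward in the alphabet (wrapping around).
"shimmerj" → "ea".

ea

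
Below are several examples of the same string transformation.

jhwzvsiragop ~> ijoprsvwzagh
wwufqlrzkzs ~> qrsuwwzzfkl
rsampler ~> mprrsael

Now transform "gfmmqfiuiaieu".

Rule — sort the characters into alphabetical order, then move the first 3 characters to the end (rotate left by 3).
"gfmmqfiuiaieu" → "aeffgiiimmquu" → "fgiiimmquuaef".

fgiiimmquuaef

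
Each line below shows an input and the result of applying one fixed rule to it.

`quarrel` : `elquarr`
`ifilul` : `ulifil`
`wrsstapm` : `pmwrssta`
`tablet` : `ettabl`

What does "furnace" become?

In each case the input is transformed by: move the last 2 characters to the front (rotate right by 2).
Doing the same to "furnace": "cefurna".

cefurna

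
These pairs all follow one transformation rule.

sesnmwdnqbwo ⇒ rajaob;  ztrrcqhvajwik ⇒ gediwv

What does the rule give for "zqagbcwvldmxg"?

dtpiqk

Looking at the pairs, the operation is to keep every other character starting from the second (positions 2nd, 4th, 6th, ...), then shift every letter 13 places forward in the alphabet (wrapping around) — i.e. ROT13.
"zqagbcwvldmxg" → "qgcvdx" → "dtpiqk".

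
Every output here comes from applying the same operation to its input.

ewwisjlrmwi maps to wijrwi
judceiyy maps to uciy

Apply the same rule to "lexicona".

The transformation: swap each adjacent pair of characters (1↔2, 3↔4, ...), then keep every other character starting from the first (positions 1st, 3rd, 5th, ...).
On "lexicona" that produces "eioa".
(Check on "ewwisjlrmwi": → "weiwjsrlwmi" → "wijrwi" ✓)

eioa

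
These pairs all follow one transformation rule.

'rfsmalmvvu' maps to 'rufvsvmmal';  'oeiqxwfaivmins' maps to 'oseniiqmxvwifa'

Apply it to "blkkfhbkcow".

Looking at the pairs, the operation is to take characters alternately from the front and the back (1st, last, 2nd, 2nd-last, ...).
On "blkkfhbkcow" that produces "bwlokckkfbh".

bwlokckkfbh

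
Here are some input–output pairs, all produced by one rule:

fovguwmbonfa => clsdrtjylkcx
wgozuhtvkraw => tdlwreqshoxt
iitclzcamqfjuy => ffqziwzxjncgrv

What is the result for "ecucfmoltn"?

What's happening: shift every letter 3 places backward in the alphabet (wrapping around).
So "ecucfmoltn" becomes "bzrzcjliqk".

bzrzcjliqk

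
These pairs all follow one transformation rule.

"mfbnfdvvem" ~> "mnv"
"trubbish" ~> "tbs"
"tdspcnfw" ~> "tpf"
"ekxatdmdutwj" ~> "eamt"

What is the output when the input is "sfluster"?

sue

In each case the input is transformed by: delete the last character, then keep one character in every 3, starting at position 1 (positions 1st, 4th, 7th, ...).
Starting from "sfluster": after the first operation, "sfluste"; after the second, "sue".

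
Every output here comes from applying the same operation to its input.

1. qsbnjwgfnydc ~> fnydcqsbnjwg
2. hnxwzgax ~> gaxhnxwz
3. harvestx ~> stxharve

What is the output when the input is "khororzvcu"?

The pattern: move the first character to the end, then swap the front and back halves of the string.
For "khororzvcu", step one produces "hororzvcuk"; step two turns that into "zvcukhoror".

zvcukhoror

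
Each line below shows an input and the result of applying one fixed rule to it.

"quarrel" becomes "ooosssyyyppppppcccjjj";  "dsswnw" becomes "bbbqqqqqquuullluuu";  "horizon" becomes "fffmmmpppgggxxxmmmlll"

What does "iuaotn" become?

The pattern: shift every letter 2 places backward in the alphabet (wrapping around), then repeat every character 3 times.
Doing the same to "iuaotn": "gggsssyyymmmrrrlll".

gggsssyyymmmrrrlll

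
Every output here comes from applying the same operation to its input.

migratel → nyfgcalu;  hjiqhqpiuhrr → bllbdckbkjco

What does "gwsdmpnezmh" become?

tgbaqmxgjhy

The pattern: move the last 3 characters to the front (rotate right by 3), then shift every letter 6 places backward in the alphabet (wrapping around).
For "gwsdmpnezmh", step one produces "zmhgwsdmpne"; step two turns that into "tgbaqmxgjhy".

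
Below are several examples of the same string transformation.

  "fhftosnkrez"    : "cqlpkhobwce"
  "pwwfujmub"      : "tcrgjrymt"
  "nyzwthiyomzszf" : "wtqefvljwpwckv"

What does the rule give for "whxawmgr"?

The transformation: shift every letter 3 places backward in the alphabet (wrapping around), then move the first 2 characters to the end (rotate left by 2).
Applying both steps to "whxawmgr": "teuxtjdo", then "uxtjdote".

uxtjdote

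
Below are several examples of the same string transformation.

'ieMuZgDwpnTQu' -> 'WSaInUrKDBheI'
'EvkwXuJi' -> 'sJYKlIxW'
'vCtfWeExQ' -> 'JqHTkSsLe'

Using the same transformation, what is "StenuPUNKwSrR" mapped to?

The rule is to shift every letter 12 places backward in the alphabet (wrapping around), then flip the case of every letter.
Applying both steps to "StenuPUNKwSrR": "GhsbiDIBYkGfF", then "gHSBIdibyKgFf".

gHSBIdibyKgFf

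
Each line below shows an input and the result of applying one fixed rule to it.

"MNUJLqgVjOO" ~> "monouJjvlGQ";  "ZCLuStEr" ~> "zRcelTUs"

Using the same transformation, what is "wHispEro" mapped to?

Rule — flip the case of every letter, then take characters alternately from the front and the back (1st, last, 2nd, 2nd-last, ...).
On "wHispEro": the first step gives "WhISPeRO", and the second then gives "WOhRIeSP".

WOhRIeSP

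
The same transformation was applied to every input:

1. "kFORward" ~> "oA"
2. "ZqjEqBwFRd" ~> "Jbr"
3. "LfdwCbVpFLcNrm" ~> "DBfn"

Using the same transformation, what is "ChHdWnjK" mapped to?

In each case the input is transformed by: keep one character in every 3, starting at position 3 (positions 3rd, 6th, 9th, ...), then flip the case of every letter.
"ChHdWnjK" → "Hn" → "hN".

hN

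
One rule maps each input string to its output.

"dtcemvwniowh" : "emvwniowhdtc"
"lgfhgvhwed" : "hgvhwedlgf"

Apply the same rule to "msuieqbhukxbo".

Looking at the pairs, the operation is to move the first 3 characters to the end (rotate left by 3).
Applying that to "msuieqbhukxbo" gives "ieqbhukxbomsu".

ieqbhukxbomsu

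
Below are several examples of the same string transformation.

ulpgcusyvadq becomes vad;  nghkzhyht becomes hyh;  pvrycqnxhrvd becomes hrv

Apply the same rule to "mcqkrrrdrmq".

drm

Looking at the pairs, the operation is to move the last character to the front, then keep only the last 3 characters.
"mcqkrrrdrmq" → "qmcqkrrrdrm" → "drm".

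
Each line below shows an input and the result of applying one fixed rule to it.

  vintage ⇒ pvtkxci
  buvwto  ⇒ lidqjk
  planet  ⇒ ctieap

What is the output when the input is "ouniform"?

In each case the input is transformed by: shift every letter 11 places backward in the alphabet (wrapping around), then move the last 3 characters to the front (rotate right by 3).
So "ouniform" becomes "dgbdjcxu".

dgbdjcxu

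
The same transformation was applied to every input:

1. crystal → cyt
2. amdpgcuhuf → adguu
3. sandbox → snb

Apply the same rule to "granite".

In each case the input is transformed by: delete the last character, then keep every other character starting from the first (positions 1st, 3rd, 5th, ...).
Starting from "granite": after the first operation, "granit"; after the second, "gai".

gai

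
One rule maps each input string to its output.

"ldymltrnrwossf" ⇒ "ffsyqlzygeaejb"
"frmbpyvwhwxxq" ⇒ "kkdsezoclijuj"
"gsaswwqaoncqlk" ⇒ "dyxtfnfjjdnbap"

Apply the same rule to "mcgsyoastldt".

yqgzptflbnfg

Each output is the input with this applied: shift every letter 13 places forward in the alphabet (wrapping around) — i.e. ROT13, then move the last 3 characters to the front (rotate right by 3).
Applying both steps to "mcgsyoastldt": "zptflbnfgyqg", then "yqgzptflbnfg".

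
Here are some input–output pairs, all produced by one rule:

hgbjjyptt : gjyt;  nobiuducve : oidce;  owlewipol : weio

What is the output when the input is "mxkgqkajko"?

xgkjo

In each case the input is transformed by: keep every other character starting from the second (positions 2nd, 4th, 6th, ...).
For "mxkgqkajko" the result is "xgkjo".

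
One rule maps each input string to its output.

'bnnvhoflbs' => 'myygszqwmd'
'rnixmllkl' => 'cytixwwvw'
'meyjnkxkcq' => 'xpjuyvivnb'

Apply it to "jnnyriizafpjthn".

uyyjcttklqauesy

Each output is the input with this applied: shift every letter 11 places forward in the alphabet (wrapping around).
For "jnnyriizafpjthn" the result is "uyyjcttklqauesy".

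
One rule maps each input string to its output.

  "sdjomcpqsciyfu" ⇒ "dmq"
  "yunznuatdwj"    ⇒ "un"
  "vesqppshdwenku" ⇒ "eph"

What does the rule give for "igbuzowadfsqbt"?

The pattern: keep one character in every 3, starting at position 2 (positions 2nd, 5th, 8th, ...), then delete the last 2 characters.
Starting from "igbuzowadfsqbt": after the first operation, "gzast"; after the second, "gza".
(Check on "vesqppshdwenku": → "epheu" → "eph" ✓)

gza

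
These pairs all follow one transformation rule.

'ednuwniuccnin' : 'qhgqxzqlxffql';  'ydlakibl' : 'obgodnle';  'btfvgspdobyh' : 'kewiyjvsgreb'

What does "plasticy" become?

In each case the input is transformed by: move the last character to the front, then shift every letter 3 places forward in the alphabet (wrapping around).
For "plasticy" the result is "bsodvwlf".

bsodvwlf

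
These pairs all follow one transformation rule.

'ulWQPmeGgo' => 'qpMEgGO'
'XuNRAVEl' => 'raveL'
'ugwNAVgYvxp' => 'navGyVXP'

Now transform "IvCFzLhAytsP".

fZlHaYTSp

What's happening: delete the first 3 characters, then flip the case of every letter.
"IvCFzLhAytsP" → "FzLhAytsP" → "fZlHaYTSp".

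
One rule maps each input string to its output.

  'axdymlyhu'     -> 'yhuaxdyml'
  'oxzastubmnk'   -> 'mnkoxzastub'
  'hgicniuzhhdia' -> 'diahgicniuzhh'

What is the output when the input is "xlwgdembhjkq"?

jkqxlwgdembh

The transformation: move the last 3 characters to the front (rotate right by 3).
On "xlwgdembhjkq" that produces "jkqxlwgdembh".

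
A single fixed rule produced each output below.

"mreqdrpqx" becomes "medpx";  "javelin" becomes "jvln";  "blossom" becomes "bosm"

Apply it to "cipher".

Rule — keep every other character starting from the first (positions 1st, 3rd, 5th, ...).
Applying that to "cipher" gives "cpe".

cpe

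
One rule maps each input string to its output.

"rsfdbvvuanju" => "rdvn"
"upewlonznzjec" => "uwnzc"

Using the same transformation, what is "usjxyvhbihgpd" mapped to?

uxhhd

The transformation: keep one character in every 3, starting at position 1 (positions 1st, 4th, 7th, ...).
On "usjxyvhbihgpd" that produces "uxhhd".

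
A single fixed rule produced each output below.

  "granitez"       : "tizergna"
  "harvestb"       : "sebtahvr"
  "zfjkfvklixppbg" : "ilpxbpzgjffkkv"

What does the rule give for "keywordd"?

Each output is the input with this applied: swap the front and back halves of the string, then swap each adjacent pair of characters (1↔2, 3↔4, ...).
For "keywordd", step one produces "orddkeyw"; step two turns that into "roddekwy".

roddekwy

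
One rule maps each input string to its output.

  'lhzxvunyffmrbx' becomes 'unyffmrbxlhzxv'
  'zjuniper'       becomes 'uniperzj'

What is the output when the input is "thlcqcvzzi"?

The pattern: swap the front and back halves of the string, then move the last 2 characters to the front (rotate right by 2).
For "thlcqcvzzi" the result is "cqcvzzithl".

cqcvzzithl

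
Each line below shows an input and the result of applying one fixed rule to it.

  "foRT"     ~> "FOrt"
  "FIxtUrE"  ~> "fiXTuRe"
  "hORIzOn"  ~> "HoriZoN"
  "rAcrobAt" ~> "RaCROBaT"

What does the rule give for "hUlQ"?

HuLq

The rule is to flip the case of every letter.
So "hUlQ" becomes "HuLq".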